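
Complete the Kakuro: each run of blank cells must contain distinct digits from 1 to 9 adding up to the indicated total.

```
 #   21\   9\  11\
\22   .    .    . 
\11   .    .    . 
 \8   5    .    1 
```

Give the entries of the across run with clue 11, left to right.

7 1 3

Given what's placed, R2C1 must be 7 to fit the 11 across and 21 down.
R2C3 = 3: the only remaining digit allowed by both the 11 across and the 11 down.
R3C2 = 8 − 6 = 2 completes the 8 across.
R1C1 = 21 − 12 = 9 completes the 21 down.
Given what's placed, R1C2 must be 6 to fit the 22 across and 9 down.
R1C3 = 22 − 15 = 7 completes the 22 across.
R2C2 = 11 − 10 = 1 completes the 11 across.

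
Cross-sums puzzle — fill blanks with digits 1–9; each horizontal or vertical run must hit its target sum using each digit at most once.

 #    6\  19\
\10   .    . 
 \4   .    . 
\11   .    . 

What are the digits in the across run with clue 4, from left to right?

4 in 2 cells must be {1,3}; 6 in 3 cells must be {1,2,3}.
The 4 across and the 19 down share only 3, so R2C2 = 3.
R2C1 = 4 − 3 = 1 completes the 4 across.
Nothing is forced directly, so branch on R1C1, whose candidates are 2 or 3. If R1C1 = 2: then R1C2 would have to be in {8} for the 10 across but in {7,9} for the 19 down — contradiction. So R1C1 = 3.
R1C2 = 10 − 3 = 7 completes the 10 across.
R3C1 = 6 − 4 = 2 completes the 6 down.
R3C2 = 11 − 2 = 9 completes the 11 across.

1 3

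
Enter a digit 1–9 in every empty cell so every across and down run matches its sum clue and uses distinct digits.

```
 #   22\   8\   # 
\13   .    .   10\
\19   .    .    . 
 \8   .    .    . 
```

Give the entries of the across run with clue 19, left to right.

9 2 8

Only 5 fits R3C1 under both its across sum 8 and down sum 22.
Nothing is forced directly, so branch on R3C2, whose candidates are 1 or 2. If R3C2 = 2: that forces R1C2 = 5, after which R2C2 would have to be in {2,3,4,5,6,7,8,9} for the 19 across but in {1} for the 8 down — contradiction. So R3C2 = 1.
R3C3 = 8 − 6 = 2 completes the 8 across.
R2C3 = 10 − 2 = 8 completes the 10 down.
R2C1 = 9: the only remaining digit allowed by both the 19 across and the 22 down.
R2C2 = 19 − 17 = 2 completes the 19 across.
R1C1 = 22 − 14 = 8 completes the 22 down.
R1C2 = 13 − 8 = 5 completes the 13 across.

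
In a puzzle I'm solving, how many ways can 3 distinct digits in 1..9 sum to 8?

2

3 distinct digits from 1–9 sum between 6 and 24.
Enumerating: {1,2,5}, {1,3,4}.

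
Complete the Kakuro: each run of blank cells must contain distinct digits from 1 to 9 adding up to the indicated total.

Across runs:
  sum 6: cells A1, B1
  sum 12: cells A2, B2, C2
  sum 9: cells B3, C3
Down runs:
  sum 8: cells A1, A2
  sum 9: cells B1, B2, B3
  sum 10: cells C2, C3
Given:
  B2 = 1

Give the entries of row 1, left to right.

1, 5

No cell is forced outright now. B1 can only be 2 or 5 (the digits allowed by both its 6 across and its 9 down). If B1 = 2: then A1 would have to be in {4} for the 6 across but in {1,2,3,5,6,7} for the 8 down — contradiction. So B1 = 5.
A1 = 6 − 5 = 1 completes the 6 across.
A2 = 8 − 1 = 7 completes the 8 down.
C2 = 12 − 8 = 4 completes the 12 across.
B3 = 9 − 6 = 3 completes the 9 down.
C3 = 9 − 3 = 6 completes the 9 across.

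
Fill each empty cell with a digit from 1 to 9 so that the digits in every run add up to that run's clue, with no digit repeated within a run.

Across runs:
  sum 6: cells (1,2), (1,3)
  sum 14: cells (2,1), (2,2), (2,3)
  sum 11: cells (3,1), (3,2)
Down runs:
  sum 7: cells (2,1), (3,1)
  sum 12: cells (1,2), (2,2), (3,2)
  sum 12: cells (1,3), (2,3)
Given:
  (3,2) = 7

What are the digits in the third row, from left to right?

4 7

(3,1) = 11 − 7 = 4 completes the 11 across.
(2,1) = 7 − 4 = 3 completes the 7 down.
Nothing is forced directly, so branch on (2,2), whose candidates are 2 or 4. If (2,2) = 2: then (1,2) would have to be in {1,2,4,5} for the 6 across but in {3} for the 12 down — contradiction. So (2,2) = 4.
(1,2) = 12 − 11 = 1 completes the 12 down.
(1,3) = 6 − 1 = 5 completes the 6 across.
(2,3) = 14 − 7 = 7 completes the 14 across.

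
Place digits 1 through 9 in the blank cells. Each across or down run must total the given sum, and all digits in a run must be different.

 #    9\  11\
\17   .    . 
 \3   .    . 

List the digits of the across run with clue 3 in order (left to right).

17 in 2 cells must be {8,9}; 3 in 2 cells must be {1,2}.
The 17 across and the 9 down share only 8, so R1C1 = 8.
R1C2 = 17 − 8 = 9 completes the 17 across.
R2C1 = 9 − 8 = 1 completes the 9 down.
R2C2 = 3 − 1 = 2 completes the 3 across.

1 2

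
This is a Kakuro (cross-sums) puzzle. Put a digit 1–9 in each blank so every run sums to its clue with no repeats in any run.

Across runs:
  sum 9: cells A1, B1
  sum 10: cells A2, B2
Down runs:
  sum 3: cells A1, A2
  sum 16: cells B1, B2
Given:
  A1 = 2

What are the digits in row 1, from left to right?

3 in 2 cells must be {1,2}; 16 in 2 cells must be {7,9}.
B1 = 9 − 2 = 7 completes the 9 across.
A2 = 3 − 2 = 1 completes the 3 down.
B2 = 10 − 1 = 9 completes the 10 across.

2 7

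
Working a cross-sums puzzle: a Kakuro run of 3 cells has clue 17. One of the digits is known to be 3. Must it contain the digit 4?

No

Counterexample: {3,5,9} sums to 17 under that restriction without using 4.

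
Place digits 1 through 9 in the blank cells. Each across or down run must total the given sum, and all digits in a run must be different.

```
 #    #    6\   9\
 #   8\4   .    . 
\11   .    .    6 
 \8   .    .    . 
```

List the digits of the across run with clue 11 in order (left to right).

3 2 6

4 in 2 cells must be {1,3}; 6 in 3 cells must be {1,2,3}.
Given what's placed, R1C3 must be 1 to fit the 4 across and 9 down.
R3C3 = 9 − 7 = 2 completes the 9 down.
R1C2 = 4 − 1 = 3 completes the 4 across.
Given what's placed, R3C2 must be 1 to fit the 8 across and 6 down.
R2C2 = 6 − 4 = 2 completes the 6 down.
R3C1 = 8 − 3 = 5 completes the 8 across.
R2C1 = 11 − 8 = 3 completes the 11 across.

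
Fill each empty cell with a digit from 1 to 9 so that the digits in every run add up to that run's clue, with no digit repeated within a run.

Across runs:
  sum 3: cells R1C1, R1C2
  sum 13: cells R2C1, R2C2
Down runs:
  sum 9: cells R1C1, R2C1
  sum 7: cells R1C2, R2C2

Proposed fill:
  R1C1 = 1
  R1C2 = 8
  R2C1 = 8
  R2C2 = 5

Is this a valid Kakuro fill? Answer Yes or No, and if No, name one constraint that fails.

No — the across run R1C1–R1C2 sums to 9, not 3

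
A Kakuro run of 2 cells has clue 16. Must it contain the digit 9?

Yes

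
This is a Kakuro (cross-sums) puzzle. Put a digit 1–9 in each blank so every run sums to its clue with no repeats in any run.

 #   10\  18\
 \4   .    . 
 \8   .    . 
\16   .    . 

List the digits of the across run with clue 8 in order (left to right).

4 in 2 cells must be {1,3}; 16 in 2 cells must be {7,9}.
The 16 across and the 10 down share only 7, so R3C1 = 7.
R3C2 = 16 − 7 = 9 completes the 16 across.
Given what's placed, R1C1 must be 1 to fit the 4 across and 10 down.
R1C2 = 4 − 1 = 3 completes the 4 across.
R2C1 = 10 − 8 = 2 completes the 10 down.
R2C2 = 8 − 2 = 6 completes the 8 across.

2 6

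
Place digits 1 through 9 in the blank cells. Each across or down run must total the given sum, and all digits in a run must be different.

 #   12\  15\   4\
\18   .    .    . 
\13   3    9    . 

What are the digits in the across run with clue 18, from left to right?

9 6 3

4 in 2 cells must be {1,3}.
R1C1 = 12 − 3 = 9 completes the 12 down.
R1C2 = 15 − 9 = 6 completes the 15 down.
R1C3 = 18 − 15 = 3 completes the 18 across.
R2C3 = 13 − 12 = 1 completes the 13 across.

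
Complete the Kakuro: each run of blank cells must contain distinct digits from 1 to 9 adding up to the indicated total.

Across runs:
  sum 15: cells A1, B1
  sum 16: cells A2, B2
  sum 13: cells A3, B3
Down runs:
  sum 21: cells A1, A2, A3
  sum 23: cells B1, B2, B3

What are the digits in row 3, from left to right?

16 in 2 cells must be {7,9}; 23 in 3 cells must be {6,8,9}.
The 16 across and the 23 down share only 9, so B2 = 9.
A2 = 16 − 9 = 7 completes the 16 across.
Nothing is forced directly, so branch on B1, whose candidates are 6 or 8. If B1 = 8: then A1 would have to be in {7} for the 15 across but in {5,6,8,9} for the 21 down — contradiction. So B1 = 6.
A1 = 15 − 6 = 9 completes the 15 across.
A3 = 21 − 16 = 5 completes the 21 down.
B3 = 13 − 5 = 8 completes the 13 across.

5 8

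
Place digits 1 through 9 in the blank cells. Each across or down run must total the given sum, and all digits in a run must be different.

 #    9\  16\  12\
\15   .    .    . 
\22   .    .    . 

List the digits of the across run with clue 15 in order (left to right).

3, 7, 5

16 in 2 cells must be {7,9}.
Nothing is forced directly, so branch on R1C2, whose candidates are 7 or 9. If R1C2 = 9: that forces R2C2 = 7, R2C3 = 9, after which R1C3 would have to be in {1,2,4,5} for the 15 across but in {3} for the 12 down — contradiction. So R1C2 = 7.
R2C2 = 16 − 7 = 9 completes the 16 down.
Nothing is forced directly, so branch on R1C3, whose candidates are 3 or 5. If R1C3 = 3: that forces R1C1 = 5, after which R2C1 would have to be in {5,6,7,8} for the 22 across but in {4} for the 9 down — contradiction. So R1C3 = 5.
R1C1 = 15 − 12 = 3 completes the 15 across.
R2C1 = 9 − 3 = 6 completes the 9 down.
R2C3 = 22 − 15 = 7 completes the 22 across.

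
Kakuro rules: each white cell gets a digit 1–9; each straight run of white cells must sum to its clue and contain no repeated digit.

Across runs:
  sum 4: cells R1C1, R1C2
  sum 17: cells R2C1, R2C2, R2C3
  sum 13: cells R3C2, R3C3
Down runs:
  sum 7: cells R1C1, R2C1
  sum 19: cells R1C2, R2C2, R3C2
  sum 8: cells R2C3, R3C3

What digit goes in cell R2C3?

4 in 2 cells must be {1,3}.
The 4 across and the 19 down share only 3, so R1C2 = 3.
R1C1 = 4 − 3 = 1 completes the 4 across.
R2C1 = 7 − 1 = 6 completes the 7 down.
No cell is forced outright now. R2C2 can only be 7 or 9 (the digits allowed by both its 17 across and its 19 down). If R2C2 = 7: then R2C3 would have to be in {4} for the 17 across but in {1,2,3,5,6,7} for the 8 down — contradiction. So R2C2 = 9.
R2C3 = 17 − 15 = 2 completes the 17 across.
R3C2 = 19 − 12 = 7 completes the 19 down.
R3C3 = 13 − 7 = 6 completes the 13 across.

2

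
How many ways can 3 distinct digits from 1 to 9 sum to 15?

8

3 distinct digits from 1–9 sum between 6 and 24.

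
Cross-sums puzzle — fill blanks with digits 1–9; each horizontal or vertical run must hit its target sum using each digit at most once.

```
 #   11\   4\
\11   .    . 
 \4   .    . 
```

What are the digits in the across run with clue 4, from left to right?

3 1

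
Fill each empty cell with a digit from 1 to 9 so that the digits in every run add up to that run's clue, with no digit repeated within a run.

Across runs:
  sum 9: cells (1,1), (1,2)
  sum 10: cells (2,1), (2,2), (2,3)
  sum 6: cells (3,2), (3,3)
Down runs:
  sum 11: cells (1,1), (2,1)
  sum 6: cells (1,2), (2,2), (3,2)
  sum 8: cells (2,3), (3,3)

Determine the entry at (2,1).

6 in 3 cells must be {1,2,3}.
Nothing is forced directly, so branch on (3,2), whose candidates are 1 or 2. If (3,2) = 2: then (3,3) would have to be in {4} for the 6 across but in {1,2,3,5,6,7} for the 8 down — contradiction. So (3,2) = 1.
(3,3) = 6 − 1 = 5 completes the 6 across.
(2,3) = 8 − 5 = 3 completes the 8 down.
(2,2) = 2: the only remaining digit allowed by both the 10 across and the 6 down.
(1,2) = 6 − 3 = 3 completes the 6 down.
(2,1) = 10 − 5 = 5 completes the 10 across.
(1,1) = 9 − 3 = 6 completes the 9 across.

5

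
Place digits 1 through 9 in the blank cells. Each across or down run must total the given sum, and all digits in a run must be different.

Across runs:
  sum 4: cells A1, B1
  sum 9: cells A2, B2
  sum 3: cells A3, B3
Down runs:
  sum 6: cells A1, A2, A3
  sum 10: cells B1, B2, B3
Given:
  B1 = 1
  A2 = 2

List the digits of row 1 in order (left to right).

4 in 2 cells must be {1,3}; 3 in 2 cells must be {1,2}; 6 in 3 cells must be {1,2,3}.
A1 = 4 − 1 = 3 completes the 4 across.
B2 = 9 − 2 = 7 completes the 9 across.
A3 = 6 − 5 = 1 completes the 6 down.
B3 = 3 − 1 = 2 completes the 3 across.

3 1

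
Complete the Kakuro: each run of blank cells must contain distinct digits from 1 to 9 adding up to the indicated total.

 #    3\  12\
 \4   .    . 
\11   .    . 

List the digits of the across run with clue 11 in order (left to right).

2 9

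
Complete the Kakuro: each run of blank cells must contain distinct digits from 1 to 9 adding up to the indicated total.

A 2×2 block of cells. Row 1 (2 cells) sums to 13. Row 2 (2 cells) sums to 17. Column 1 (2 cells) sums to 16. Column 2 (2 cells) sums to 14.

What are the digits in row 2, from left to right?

17 in 2 cells must be {8,9}; 16 in 2 cells must be {7,9}.
The 17 across and the 16 down share only 9, so (2,1) = 9.
(2,2) = 17 − 9 = 8 completes the 17 across.
(1,1) = 16 − 9 = 7 completes the 16 down.
(1,2) = 13 − 7 = 6 completes the 13 across.

9 8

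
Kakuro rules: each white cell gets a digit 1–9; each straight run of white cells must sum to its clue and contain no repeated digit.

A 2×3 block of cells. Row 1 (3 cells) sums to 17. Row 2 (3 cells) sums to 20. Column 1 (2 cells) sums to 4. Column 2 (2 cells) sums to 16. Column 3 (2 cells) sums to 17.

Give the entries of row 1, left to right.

1 7 9

4 in 2 cells must be {1,3}; 16 in 2 cells must be {7,9}; 17 in 2 cells must be {8,9}.
The 20 across and the 4 down share only 3, so (2,1) = 3.
Given what's placed, (2,2) must be 9 to fit the 20 across and 16 down.
(2,3) = 20 − 12 = 8 completes the 20 across.
(1,1) = 4 − 3 = 1 completes the 4 down.
(1,2) = 16 − 9 = 7 completes the 16 down.
(1,3) = 17 − 8 = 9 completes the 17 across.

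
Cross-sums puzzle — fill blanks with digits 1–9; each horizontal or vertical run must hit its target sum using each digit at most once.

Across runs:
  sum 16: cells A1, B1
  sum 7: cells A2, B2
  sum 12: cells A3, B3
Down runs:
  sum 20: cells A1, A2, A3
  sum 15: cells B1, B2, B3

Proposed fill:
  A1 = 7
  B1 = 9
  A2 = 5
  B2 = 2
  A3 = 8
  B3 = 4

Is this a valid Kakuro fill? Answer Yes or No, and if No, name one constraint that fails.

Across: 7+9=16; 5+2=7; 8+4=12. Down: 7+5+8=20; 9+2+4=15. No digit repeats within any run.

Yes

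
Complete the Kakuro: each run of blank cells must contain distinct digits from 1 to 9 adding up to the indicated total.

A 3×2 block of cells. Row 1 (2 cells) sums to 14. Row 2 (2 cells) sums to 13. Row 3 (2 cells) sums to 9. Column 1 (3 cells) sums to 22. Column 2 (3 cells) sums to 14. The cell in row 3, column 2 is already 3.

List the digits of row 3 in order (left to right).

6 3

(3,1) = 9 − 3 = 6 completes the 9 across.
(1,1) = 9: the only remaining digit allowed by both the 14 across and the 22 down.
(1,2) = 14 − 9 = 5 completes the 14 across.
(2,1) = 22 − 15 = 7 completes the 22 down.
(2,2) = 13 − 7 = 6 completes the 13 across.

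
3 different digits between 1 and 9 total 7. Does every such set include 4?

Yes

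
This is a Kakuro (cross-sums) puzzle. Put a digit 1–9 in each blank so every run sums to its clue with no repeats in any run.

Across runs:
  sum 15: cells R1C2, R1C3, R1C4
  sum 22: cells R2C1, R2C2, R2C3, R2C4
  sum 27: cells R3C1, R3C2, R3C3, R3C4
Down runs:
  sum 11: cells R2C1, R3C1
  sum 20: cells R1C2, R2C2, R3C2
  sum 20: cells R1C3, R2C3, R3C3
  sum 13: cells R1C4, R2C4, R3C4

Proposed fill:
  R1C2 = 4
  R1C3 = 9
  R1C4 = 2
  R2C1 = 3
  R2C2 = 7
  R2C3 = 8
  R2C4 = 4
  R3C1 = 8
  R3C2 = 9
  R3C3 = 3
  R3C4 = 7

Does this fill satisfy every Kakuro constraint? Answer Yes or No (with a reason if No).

Yes

Across: 4+9+2=15; 3+7+8+4=22; 8+9+3+7=27. Down: 3+8=11; 4+7+9=20; 9+8+3=20; 2+4+7=13. No digit repeats within any run.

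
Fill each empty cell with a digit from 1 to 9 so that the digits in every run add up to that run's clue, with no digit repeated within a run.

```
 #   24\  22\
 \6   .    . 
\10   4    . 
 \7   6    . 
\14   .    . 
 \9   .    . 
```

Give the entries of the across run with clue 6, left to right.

2 4

R2C2 = 10 − 4 = 6 completes the 10 across.
R3C2 = 7 − 6 = 1 completes the 7 across.
No cell is forced outright now. R4C1 can only be 5 or 8 or 9 (the digits allowed by both its 14 across and its 24 down). If R4C1 = 8: then R4C2 would have to be in {6} for the 14 across but in {2,3,4,5,7,8,9} for the 22 down — contradiction. If R4C1 = 9: that forces R1C1 = 2, R1C2 = 4, after which R4C2 would have to be in {5} for the 14 across but in {2,3,8,9} for the 22 down — contradiction. So R4C1 = 5.
R4C2 = 14 − 5 = 9 completes the 14 across.
Nothing is forced directly, so branch on R1C1, whose candidates are 1 or 2. If R1C1 = 1: then R1C2 would have to be in {5} for the 6 across but in {2,4} for the 22 down — contradiction. So R1C1 = 2.
R1C2 = 6 − 2 = 4 completes the 6 across.
R5C1 = 24 − 17 = 7 completes the 24 down.
R5C2 = 9 − 7 = 2 completes the 9 across.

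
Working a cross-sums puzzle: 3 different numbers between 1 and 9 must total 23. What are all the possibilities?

3 distinct digits from 1–9 sum between 6 and 24.
Only one set works: {6,8,9}.

{6,8,9}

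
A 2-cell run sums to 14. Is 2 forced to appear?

No

Counterexample: {5,9} sums to 14 without using 2.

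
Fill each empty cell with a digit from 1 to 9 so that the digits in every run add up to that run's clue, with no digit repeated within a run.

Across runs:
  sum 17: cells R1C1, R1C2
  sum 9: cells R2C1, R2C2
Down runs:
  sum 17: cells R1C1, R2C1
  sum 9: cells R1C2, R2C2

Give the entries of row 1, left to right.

9 8

17 in 2 cells must be {8,9}.
The 17 across and the 9 down share only 8, so R1C2 = 8.
The 9 across and the 17 down share only 8, so R2C1 = 8.
R2C2 = 9 − 8 = 1 completes the 9 across.
R1C1 = 17 − 8 = 9 completes the 17 across.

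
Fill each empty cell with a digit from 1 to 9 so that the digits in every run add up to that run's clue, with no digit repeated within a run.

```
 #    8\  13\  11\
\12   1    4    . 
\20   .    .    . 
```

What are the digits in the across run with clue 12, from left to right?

1 4 7

R1C3 = 12 − 5 = 7 completes the 12 across.
R2C1 = 8 − 1 = 7 completes the 8 down.
R2C2 = 13 − 4 = 9 completes the 13 down.
R2C3 = 20 − 16 = 4 completes the 20 across.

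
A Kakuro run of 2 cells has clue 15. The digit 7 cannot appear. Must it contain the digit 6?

The only way to make 15 from 2 distinct digits under that restriction is {6,9}, which contains 6.

Yes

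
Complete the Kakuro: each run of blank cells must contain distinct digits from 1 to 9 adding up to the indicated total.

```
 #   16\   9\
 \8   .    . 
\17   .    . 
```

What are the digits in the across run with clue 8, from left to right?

7, 1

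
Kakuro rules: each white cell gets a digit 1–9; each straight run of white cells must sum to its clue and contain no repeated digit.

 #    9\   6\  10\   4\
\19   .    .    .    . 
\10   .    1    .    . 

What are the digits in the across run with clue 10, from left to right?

10 in 4 cells must be {1,2,3,4}; 4 in 2 cells must be {1,3}.
R1C2 = 6 − 1 = 5 completes the 6 down.
Given what's placed, R2C4 must be 3 to fit the 10 across and 4 down.
R1C4 = 4 − 3 = 1 completes the 4 down.
No cell is forced outright now. R2C1 can only be 2 or 4 (the digits allowed by both its 10 across and its 9 down). If R2C1 = 4: then R1C1 would have to be in {4,6,7,9} for the 19 across but in {5} for the 9 down — contradiction. So R2C1 = 2.
R1C1 = 9 − 2 = 7 completes the 9 down.
R1C3 = 19 − 13 = 6 completes the 19 across.
R2C3 = 10 − 6 = 4 completes the 10 across.

2 1 4 3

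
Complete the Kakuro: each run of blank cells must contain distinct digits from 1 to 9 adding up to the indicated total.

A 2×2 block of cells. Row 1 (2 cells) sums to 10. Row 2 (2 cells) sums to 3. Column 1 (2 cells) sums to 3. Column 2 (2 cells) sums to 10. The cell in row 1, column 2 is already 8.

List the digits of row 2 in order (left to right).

1, 2

3 in 2 cells must be {1,2}.
(1,1) = 10 − 8 = 2 completes the 10 across.
(2,1) = 3 − 2 = 1 completes the 3 down.
(2,2) = 3 − 1 = 2 completes the 3 across.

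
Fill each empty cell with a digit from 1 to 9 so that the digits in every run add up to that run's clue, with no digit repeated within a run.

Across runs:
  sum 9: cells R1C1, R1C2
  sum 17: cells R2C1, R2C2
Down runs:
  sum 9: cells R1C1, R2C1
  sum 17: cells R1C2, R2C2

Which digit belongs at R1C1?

17 in 2 cells must be {8,9}.
The 9 across and the 17 down share only 8, so R1C2 = 8.
The 17 across and the 9 down share only 8, so R2C1 = 8.
R2C2 = 17 − 8 = 9 completes the 17 across.
R1C1 = 9 − 8 = 1 completes the 9 across.

1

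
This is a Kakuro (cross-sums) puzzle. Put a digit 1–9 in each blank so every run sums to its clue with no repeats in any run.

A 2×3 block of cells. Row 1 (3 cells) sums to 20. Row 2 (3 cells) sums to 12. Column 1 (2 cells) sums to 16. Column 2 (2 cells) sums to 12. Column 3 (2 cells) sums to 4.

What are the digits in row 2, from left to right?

7 4 1

16 in 2 cells must be {7,9}; 4 in 2 cells must be {1,3}.
The 20 across and the 4 down share only 3, so (1,3) = 3.
(2,3) = 4 − 3 = 1 completes the 4 down.
Given what's placed, (1,1) must be 9 to fit the 20 across and 16 down.
(1,2) = 20 − 12 = 8 completes the 20 across.
(2,1) = 16 − 9 = 7 completes the 16 down.
(2,2) = 12 − 8 = 4 completes the 12 across.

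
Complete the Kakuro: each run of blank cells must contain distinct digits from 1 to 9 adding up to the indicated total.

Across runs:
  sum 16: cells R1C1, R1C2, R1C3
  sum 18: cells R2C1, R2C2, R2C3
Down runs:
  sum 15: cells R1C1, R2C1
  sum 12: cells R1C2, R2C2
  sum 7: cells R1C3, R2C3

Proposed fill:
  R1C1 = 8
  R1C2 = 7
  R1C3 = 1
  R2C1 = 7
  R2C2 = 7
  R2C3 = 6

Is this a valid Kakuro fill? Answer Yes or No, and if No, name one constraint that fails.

No — the down run R1C2–R2C2 sums to 14, not 12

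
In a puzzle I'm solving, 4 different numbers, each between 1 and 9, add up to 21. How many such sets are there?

11

4 distinct digits from 1–9 sum between 10 and 30.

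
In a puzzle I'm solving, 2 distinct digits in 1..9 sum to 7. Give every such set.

2 distinct digits from 1–9 sum between 3 and 17.

{1,6}; {2,5}; {3,4}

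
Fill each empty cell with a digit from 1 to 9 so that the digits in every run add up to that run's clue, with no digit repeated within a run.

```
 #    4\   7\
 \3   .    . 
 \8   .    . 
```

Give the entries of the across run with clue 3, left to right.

1, 2

3 in 2 cells must be {1,2}; 4 in 2 cells must be {1,3}.
The 3 across and the 4 down share only 1, so R1C1 = 1.
R1C2 = 3 − 1 = 2 completes the 3 across.
R2C1 = 4 − 1 = 3 completes the 4 down.
R2C2 = 8 − 3 = 5 completes the 8 across.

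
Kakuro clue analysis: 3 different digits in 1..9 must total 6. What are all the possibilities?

{1,2,3}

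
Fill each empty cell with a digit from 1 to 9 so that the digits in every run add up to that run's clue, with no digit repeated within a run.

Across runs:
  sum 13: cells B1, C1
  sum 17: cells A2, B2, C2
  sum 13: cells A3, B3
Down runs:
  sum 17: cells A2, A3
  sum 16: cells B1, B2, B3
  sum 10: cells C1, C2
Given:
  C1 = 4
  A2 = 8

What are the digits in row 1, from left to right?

9 4

17 in 2 cells must be {8,9}.
B1 = 13 − 4 = 9 completes the 13 across.
C2 = 10 − 4 = 6 completes the 10 down.
A3 = 17 − 8 = 9 completes the 17 down.
B3 = 13 − 9 = 4 completes the 13 across.
B2 = 17 − 14 = 3 completes the 17 across.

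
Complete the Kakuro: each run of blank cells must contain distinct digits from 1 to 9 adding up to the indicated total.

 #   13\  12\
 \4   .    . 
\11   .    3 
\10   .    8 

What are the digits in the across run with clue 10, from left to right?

2, 8

4 in 2 cells must be {1,3}.
R1C2 = 12 − 11 = 1 completes the 12 down.
R2C1 = 11 − 3 = 8 completes the 11 across.
R3C1 = 10 − 8 = 2 completes the 10 across.
R1C1 = 4 − 1 = 3 completes the 4 across.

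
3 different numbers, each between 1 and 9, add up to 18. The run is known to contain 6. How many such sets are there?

3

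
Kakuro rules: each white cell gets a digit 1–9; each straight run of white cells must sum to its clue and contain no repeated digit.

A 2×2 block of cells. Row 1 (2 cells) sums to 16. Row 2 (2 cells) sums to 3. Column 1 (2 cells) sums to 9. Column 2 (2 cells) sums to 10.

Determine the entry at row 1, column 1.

16 in 2 cells must be {7,9}; 3 in 2 cells must be {1,2}.
The 16 across and the 9 down share only 7, so (1,1) = 7.
(1,2) = 16 − 7 = 9 completes the 16 across.
(2,1) = 9 − 7 = 2 completes the 9 down.
(2,2) = 3 − 2 = 1 completes the 3 across.

7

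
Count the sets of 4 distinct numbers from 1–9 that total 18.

4 distinct digits from 1–9 sum between 10 and 30.

11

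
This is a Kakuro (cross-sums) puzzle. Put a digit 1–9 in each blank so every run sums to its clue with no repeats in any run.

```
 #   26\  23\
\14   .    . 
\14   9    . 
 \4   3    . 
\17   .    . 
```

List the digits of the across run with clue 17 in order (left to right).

4 in 2 cells must be {1,3}; 17 in 2 cells must be {8,9}.
R2C2 = 14 − 9 = 5 completes the 14 across.
R3C2 = 4 − 3 = 1 completes the 4 across.
Given what's placed, R4C1 must be 8 to fit the 17 across and 26 down.
R4C2 = 17 − 8 = 9 completes the 17 across.
R1C1 = 26 − 20 = 6 completes the 26 down.
R1C2 = 14 − 6 = 8 completes the 14 across.

8, 9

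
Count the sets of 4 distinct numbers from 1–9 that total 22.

4 distinct digits from 1–9 sum between 10 and 30.

11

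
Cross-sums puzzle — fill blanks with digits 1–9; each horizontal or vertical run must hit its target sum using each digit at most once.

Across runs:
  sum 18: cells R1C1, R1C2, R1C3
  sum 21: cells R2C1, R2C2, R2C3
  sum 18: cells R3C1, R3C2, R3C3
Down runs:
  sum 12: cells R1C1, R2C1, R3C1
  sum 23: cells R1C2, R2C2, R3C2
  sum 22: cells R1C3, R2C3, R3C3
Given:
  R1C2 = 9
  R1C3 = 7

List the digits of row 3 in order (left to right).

3, 6, 9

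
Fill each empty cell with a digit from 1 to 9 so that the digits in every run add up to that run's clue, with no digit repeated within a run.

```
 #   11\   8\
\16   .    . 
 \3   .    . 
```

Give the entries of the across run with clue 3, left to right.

2, 1

16 in 2 cells must be {7,9}; 3 in 2 cells must be {1,2}.
The 16 across and the 8 down share only 7, so R1C2 = 7.
The 3 across and the 11 down share only 2, so R2C1 = 2.
R2C2 = 3 − 2 = 1 completes the 3 across.
R1C1 = 16 − 7 = 9 completes the 16 across.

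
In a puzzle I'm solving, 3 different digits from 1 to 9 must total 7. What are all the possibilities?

3 distinct digits from 1–9 sum between 6 and 24.
Only one set works: {1,2,4}.

{1,2,4}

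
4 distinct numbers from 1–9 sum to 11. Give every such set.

4 distinct digits from 1–9 sum between 10 and 30.
Only one set works: {1,2,3,5}.

{1,2,3,5}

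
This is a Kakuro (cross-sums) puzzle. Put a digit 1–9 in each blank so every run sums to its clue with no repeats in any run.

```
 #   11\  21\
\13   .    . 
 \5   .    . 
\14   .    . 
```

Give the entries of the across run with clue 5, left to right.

The 5 across and the 21 down share only 4, so R2C2 = 4.
R2C1 = 5 − 4 = 1 completes the 5 across.
Nothing is forced directly, so branch on R1C2, whose candidates are 8 or 9. If R1C2 = 8: then R1C1 would have to be in {5} for the 13 across but in {2,3,4,6,7,8} for the 11 down — contradiction. So R1C2 = 9.
R1C1 = 13 − 9 = 4 completes the 13 across.
R3C1 = 11 − 5 = 6 completes the 11 down.
R3C2 = 14 − 6 = 8 completes the 14 across.

1 4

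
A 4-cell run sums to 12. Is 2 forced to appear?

Yes

Every partition of 12 into 4 distinct digits includes 2: {1,2,3,6}, {1,2,4,5}.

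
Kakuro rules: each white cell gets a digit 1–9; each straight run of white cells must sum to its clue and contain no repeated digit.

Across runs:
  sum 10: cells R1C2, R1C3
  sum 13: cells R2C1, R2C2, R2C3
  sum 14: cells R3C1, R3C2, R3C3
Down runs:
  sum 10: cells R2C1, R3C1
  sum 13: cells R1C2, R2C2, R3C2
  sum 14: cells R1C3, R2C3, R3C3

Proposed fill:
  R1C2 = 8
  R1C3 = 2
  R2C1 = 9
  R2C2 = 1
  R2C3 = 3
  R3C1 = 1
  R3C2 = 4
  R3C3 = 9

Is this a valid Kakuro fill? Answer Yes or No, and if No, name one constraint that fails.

Across: 8+2=10; 9+1+3=13; 1+4+9=14. Down: 9+1=10; 8+1+4=13; 2+3+9=14. No digit repeats within any run.

Yes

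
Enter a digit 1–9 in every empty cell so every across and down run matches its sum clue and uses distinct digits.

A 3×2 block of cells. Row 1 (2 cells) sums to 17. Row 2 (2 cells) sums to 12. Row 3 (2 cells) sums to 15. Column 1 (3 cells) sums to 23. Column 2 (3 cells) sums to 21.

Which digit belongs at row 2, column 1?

8

17 in 2 cells must be {8,9}; 23 in 3 cells must be {6,8,9}.
Nothing is forced directly, so branch on (1,1), whose candidates are 8 or 9. If (1,1) = 8: that forces (1,2) = 9, (2,1) = 9, after which (2,2) would have to be in {3} for the 12 across but in {4,5,7,8} for the 21 down — contradiction. So (1,1) = 9.
(1,2) = 17 − 9 = 8 completes the 17 across.
Given what's placed, (2,1) must be 8 to fit the 12 across and 23 down.
(2,2) = 12 − 8 = 4 completes the 12 across.
(3,1) = 23 − 17 = 6 completes the 23 down.
(3,2) = 15 − 6 = 9 completes the 15 across.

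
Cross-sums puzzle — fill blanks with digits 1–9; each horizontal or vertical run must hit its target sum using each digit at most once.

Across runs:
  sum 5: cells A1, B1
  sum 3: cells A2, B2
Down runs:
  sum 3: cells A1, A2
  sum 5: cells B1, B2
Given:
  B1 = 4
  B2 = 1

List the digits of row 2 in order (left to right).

3 in 2 cells must be {1,2}.
A1 = 5 − 4 = 1 completes the 5 across.
A2 = 3 − 1 = 2 completes the 3 across.

2, 1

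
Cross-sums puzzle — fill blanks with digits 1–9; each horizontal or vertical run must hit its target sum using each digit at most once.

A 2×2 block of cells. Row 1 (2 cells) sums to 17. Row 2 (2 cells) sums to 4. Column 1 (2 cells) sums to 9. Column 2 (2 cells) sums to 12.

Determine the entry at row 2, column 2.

3

17 in 2 cells must be {8,9}; 4 in 2 cells must be {1,3}.
The 17 across and the 9 down share only 8, so (1,1) = 8.
(1,2) = 17 − 8 = 9 completes the 17 across.
(2,1) = 9 − 8 = 1 completes the 9 down.
(2,2) = 4 − 1 = 3 completes the 4 across.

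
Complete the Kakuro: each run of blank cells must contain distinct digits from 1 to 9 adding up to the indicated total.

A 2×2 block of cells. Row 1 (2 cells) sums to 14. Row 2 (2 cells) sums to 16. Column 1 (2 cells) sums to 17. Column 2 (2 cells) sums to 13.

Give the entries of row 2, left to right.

9 7

16 in 2 cells must be {7,9}; 17 in 2 cells must be {8,9}.
The 16 across and the 17 down share only 9, so (2,1) = 9.
(2,2) = 16 − 9 = 7 completes the 16 across.
(1,1) = 17 − 9 = 8 completes the 17 down.
(1,2) = 14 − 8 = 6 completes the 14 across.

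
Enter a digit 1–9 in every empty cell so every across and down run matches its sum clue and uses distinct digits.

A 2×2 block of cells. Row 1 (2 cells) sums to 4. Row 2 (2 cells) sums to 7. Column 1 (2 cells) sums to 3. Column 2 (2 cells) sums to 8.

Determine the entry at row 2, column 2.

4 in 2 cells must be {1,3}; 3 in 2 cells must be {1,2}.
The 4 across and the 3 down share only 1, so (1,1) = 1.
(1,2) = 4 − 1 = 3 completes the 4 across.
(2,1) = 3 − 1 = 2 completes the 3 down.
(2,2) = 7 − 2 = 5 completes the 7 across.

5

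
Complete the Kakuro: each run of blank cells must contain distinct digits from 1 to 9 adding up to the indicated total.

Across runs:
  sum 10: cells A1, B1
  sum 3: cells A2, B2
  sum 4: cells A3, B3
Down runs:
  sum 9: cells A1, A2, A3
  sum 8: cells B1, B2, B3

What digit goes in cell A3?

1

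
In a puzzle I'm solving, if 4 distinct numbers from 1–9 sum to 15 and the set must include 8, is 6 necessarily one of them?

The only way to make 15 from 4 distinct digits under that restriction is {1,2,4,8}, which does not contain 6.

No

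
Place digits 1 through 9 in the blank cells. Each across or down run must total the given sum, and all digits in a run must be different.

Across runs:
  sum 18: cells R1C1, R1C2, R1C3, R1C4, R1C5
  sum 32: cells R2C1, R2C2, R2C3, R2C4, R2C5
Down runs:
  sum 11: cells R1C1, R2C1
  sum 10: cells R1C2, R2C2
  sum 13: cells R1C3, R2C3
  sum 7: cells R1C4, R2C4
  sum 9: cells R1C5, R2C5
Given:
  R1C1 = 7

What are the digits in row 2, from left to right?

Given what's placed, R1C3 must be 5 to fit the 18 across and 13 down.
R2C1 = 11 − 7 = 4 completes the 11 down.
R2C3 = 13 − 5 = 8 completes the 13 down.
No cell is forced outright now. R2C2 can only be 6 or 9 (the digits allowed by both its 32 across and its 10 down). If R2C2 = 6: then R1C2 would have to be in {1,2,3} for the 18 across but in {4} for the 10 down — contradiction. So R2C2 = 9.
R1C2 = 10 − 9 = 1 completes the 10 down.
Nothing is forced directly, so branch on R2C4, whose candidates are 5 or 6. If R2C4 = 6: then R1C4 would have to be in {2,3} for the 18 across but in {1} for the 7 down — contradiction. So R2C4 = 5.
R1C4 = 7 − 5 = 2 completes the 7 down.
R1C5 = 18 − 15 = 3 completes the 18 across.
R2C5 = 32 − 26 = 6 completes the 32 across.

4, 9, 8, 5, 6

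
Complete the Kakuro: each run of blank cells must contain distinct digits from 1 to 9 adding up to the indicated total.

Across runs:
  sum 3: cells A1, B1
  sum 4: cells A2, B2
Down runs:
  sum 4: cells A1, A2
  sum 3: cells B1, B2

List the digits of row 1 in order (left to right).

3 in 2 cells must be {1,2}; 4 in 2 cells must be {1,3}.
The 3 across and the 4 down share only 1, so A1 = 1.
B1 = 3 − 1 = 2 completes the 3 across.
A2 = 4 − 1 = 3 completes the 4 down.
B2 = 4 − 3 = 1 completes the 4 across.

1, 2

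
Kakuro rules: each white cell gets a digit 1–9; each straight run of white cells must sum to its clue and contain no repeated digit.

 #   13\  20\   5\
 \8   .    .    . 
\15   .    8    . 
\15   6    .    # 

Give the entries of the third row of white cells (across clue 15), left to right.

6 9

R3C2 = 15 − 6 = 9 completes the 15 across.
R1C2 = 20 − 17 = 3 completes the 20 down.
R1C1 = 4: the only remaining digit allowed by both the 8 across and the 13 down.
R1C3 = 8 − 7 = 1 completes the 8 across.
R2C1 = 13 − 10 = 3 completes the 13 down.
R2C3 = 15 − 11 = 4 completes the 15 across.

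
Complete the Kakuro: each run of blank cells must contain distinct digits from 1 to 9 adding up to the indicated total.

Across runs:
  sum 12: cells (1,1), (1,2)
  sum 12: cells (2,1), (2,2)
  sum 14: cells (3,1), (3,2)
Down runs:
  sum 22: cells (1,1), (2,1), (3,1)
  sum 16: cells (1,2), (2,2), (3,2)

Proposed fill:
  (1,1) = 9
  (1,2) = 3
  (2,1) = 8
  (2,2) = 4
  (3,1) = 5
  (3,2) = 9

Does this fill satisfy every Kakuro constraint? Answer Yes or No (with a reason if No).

Yes

Across: 9+3=12; 8+4=12; 5+9=14. Down: 9+8+5=22; 3+4+9=16. No digit repeats within any run.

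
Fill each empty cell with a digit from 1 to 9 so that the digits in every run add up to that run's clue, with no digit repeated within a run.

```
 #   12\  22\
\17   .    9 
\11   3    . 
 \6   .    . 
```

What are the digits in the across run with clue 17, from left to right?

8, 9

17 in 2 cells must be {8,9}.
R1C1 = 17 − 9 = 8 completes the 17 across.
R2C2 = 11 − 3 = 8 completes the 11 across.
R3C1 = 12 − 11 = 1 completes the 12 down.
R3C2 = 6 − 1 = 5 completes the 6 across.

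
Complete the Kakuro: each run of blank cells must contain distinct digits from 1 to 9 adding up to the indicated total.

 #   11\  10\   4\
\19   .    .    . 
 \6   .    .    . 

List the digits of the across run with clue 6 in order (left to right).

2 3 1

6 in 3 cells must be {1,2,3}; 4 in 2 cells must be {1,3}.
The 19 across and the 4 down share only 3, so R1C3 = 3.
R2C3 = 4 − 3 = 1 completes the 4 down.
Nothing is forced directly, so branch on R2C1, whose candidates are 2 or 3. If R2C1 = 3: then R1C1 would have to be in {7,9} for the 19 across but in {8} for the 11 down — contradiction. So R2C1 = 2.
R1C1 = 11 − 2 = 9 completes the 11 down.
R1C2 = 19 − 12 = 7 completes the 19 across.
R2C2 = 6 − 3 = 3 completes the 6 across.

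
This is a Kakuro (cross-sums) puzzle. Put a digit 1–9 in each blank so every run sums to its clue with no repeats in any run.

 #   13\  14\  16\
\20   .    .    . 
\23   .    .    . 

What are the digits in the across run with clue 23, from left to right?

8 6 9

23 in 3 cells must be {6,8,9}; 16 in 2 cells must be {7,9}.
The 23 across and the 16 down share only 9, so R2C3 = 9.
R1C3 = 16 − 9 = 7 completes the 16 down.
Nothing is forced directly, so branch on R2C1, whose candidates are 6 or 8. If R2C1 = 6: then R1C1 would have to be in {4,5,8,9} for the 20 across but in {7} for the 13 down — contradiction. So R2C1 = 8.
R1C1 = 13 − 8 = 5 completes the 13 down.
R1C2 = 20 − 12 = 8 completes the 20 across.
R2C2 = 23 − 17 = 6 completes the 23 across.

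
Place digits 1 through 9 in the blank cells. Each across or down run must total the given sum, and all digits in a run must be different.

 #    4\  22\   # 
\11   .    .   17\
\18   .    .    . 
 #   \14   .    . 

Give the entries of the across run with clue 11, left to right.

4 in 2 cells must be {1,3}; 17 in 2 cells must be {8,9}.
The 11 across and the 4 down share only 3, so R1C1 = 3.
R1C2 = 11 − 3 = 8 completes the 11 across.
R2C1 = 4 − 3 = 1 completes the 4 down.
R2C2 = 9: the only remaining digit allowed by both the 18 across and the 22 down.
R2C3 = 18 − 10 = 8 completes the 18 across.
R3C2 = 22 − 17 = 5 completes the 22 down.
R3C3 = 14 − 5 = 9 completes the 14 across.

3 8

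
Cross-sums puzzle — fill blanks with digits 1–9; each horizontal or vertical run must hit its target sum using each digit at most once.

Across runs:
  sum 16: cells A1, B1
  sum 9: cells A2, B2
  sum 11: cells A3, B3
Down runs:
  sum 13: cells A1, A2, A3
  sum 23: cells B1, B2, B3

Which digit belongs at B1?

16 in 2 cells must be {7,9}; 23 in 3 cells must be {6,8,9}.
The 16 across and the 23 down share only 9, so B1 = 9.
A1 = 16 − 9 = 7 completes the 16 across.
Nothing is forced directly, so branch on B2, whose candidates are 6 or 8. If B2 = 6: then A2 would have to be in {3} for the 9 across but in {1,2,4,5} for the 13 down — contradiction. So B2 = 8.
A2 = 9 − 8 = 1 completes the 9 across.
A3 = 13 − 8 = 5 completes the 13 down.
B3 = 11 − 5 = 6 completes the 11 across.

9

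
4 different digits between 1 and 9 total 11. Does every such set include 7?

The only way to make 11 from 4 distinct digits is {1,2,3,5}, which does not contain 7.

No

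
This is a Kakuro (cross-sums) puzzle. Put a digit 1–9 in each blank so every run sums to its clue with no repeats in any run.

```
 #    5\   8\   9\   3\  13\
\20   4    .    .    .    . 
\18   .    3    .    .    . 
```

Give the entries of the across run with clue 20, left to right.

3 in 2 cells must be {1,2}.
R1C2 = 8 − 3 = 5 completes the 8 down.
R2C1 = 5 − 4 = 1 completes the 5 down.
R2C4 = 2: the only remaining digit allowed by both the 18 across and the 3 down.
R1C4 = 3 − 2 = 1 completes the 3 down.
No cell is forced outright now. R1C5 can only be 7 or 8 (the digits allowed by both its 20 across and its 13 down). If R1C5 = 7: that forces R1C3 = 3, after which R2C3 would have to be in {4,5,7,8} for the 18 across but in {6} for the 9 down — contradiction. So R1C5 = 8.
R1C3 = 20 − 18 = 2 completes the 20 across.

4 5 2 1 8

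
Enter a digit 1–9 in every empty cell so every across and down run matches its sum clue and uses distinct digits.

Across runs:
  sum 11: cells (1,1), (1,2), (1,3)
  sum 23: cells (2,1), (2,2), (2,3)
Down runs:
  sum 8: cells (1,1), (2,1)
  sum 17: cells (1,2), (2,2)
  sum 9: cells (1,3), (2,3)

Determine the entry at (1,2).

23 in 3 cells must be {6,8,9}; 17 in 2 cells must be {8,9}.
The 11 across and the 17 down share only 8, so (1,2) = 8.
The 23 across and the 8 down share only 6, so (2,1) = 6.
(2,2) = 17 − 8 = 9 completes the 17 down.
(2,3) = 23 − 15 = 8 completes the 23 across.
(1,1) = 8 − 6 = 2 completes the 8 down.
(1,3) = 11 − 10 = 1 completes the 11 across.

8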